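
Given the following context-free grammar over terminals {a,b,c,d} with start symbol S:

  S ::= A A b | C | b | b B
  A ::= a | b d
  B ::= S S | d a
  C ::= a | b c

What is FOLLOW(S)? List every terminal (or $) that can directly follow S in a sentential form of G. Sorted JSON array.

FIRST iteration:
iter 1:
  A via A→a: +{a}
  A via A→b d: +{b}
  B via B→d a: +{d}
  C via C→a: +{a}
  C via C→b c: +{b}
  S via S→A A b: +{a,b}
  FIRST[S]={a,b}  FIRST[A]={a,b}  FIRST[B]={d}  FIRST[C]={a,b}
iter 2:
  B via B→S S: +{a,b}
  FIRST[S]={a,b}  FIRST[A]={a,b}  FIRST[B]={a,b,d}  FIRST[C]={a,b}
iter 3: (stable)
  FIRST[S]={a,b}  FIRST[A]={a,b}  FIRST[B]={a,b,d}  FIRST[C]={a,b}

FOLLOW sets:
FOLLOW(S) := {$}
[1]
  B→S S: FOLLOW(S) ⊇ FIRST(S) = {a,b}; new: +{a,b}
  S→A A b: FOLLOW(A) ⊇ FIRST(A) = {a,b}; new: +{a,b}
  S→C: FOLLOW(C) ⊇ FOLLOW(S) ⊇ {$,a,b}; new: +{$,a,b}
  S→b B: FOLLOW(B) ⊇ FOLLOW(S) ⊇ {$,a,b}; new: +{$,a,b}
  FOLLOW(S)={$,a,b}  FOLLOW(A)={a,b}  FOLLOW(B)={$,a,b}  FOLLOW(C)={$,a,b}
[2] done
  FOLLOW(S)={$,a,b}  FOLLOW(A)={a,b}  FOLLOW(B)={$,a,b}  FOLLOW(C)={$,a,b}

FOLLOW(S) = ["$", "a", "b"]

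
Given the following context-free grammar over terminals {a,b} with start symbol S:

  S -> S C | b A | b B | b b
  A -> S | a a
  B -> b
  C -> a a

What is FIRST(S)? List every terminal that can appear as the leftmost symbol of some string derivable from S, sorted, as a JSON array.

Compute FIRST by fixpoint:
[1]
  A via A→a a: +{a}
  B via B→b: +{b}
  C via C→a a: +{a}
  S via S→b A: +{b}
  S: {b}  A: {a}  B: {b}  C: {a}
[2]
  A via A→S: +{b}
  S: {b}  A: {a,b}  B: {b}  C: {a}
[3] — fixpoint
  S: {b}  A: {a,b}  B: {b}  C: {a}

FIRST(S) = ["b"]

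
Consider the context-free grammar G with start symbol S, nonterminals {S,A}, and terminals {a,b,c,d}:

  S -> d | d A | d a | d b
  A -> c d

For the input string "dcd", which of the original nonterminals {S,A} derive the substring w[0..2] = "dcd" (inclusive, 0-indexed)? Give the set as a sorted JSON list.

Convert to CNF:
  S -> T1 A | T1 T2 | T1 T3 | d
  A -> T0 T1
  T0 -> c
  T1 -> d
  T2 -> a
  T3 -> b

Fill CYK table bottom-up, restricted to cells inside w[0..2]:
  [0..0]={S,T1}  "d"  orig:{S}
  [1..1]={T0}  "c"  orig:{}
  [2..2]={S,T1}  "d"  orig:{S}
  [0..1]=∅  "dc"
  [1..2]={A}  "cd"
  [0..2]={S}  "dcd"

Original NTs in T[0,2] deriving "dcd": ["S"]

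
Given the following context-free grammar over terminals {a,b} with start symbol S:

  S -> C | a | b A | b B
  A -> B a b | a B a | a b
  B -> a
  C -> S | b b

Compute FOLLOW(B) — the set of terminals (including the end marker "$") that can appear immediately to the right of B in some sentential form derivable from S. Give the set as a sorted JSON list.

FIRST iteration:
[1]
  A via A→a B a: +{a}
  B via B→a: +{a}
  C via C→b b: +{b}
  S via S→C: +{b}
  S via S→a: +{a}
  S: {a,b}  A: {a}  B: {a}  C: {b}
[2]
  C via C→S: +{a}
  S: {a,b}  A: {a}  B: {a}  C: {a,b}
[3] (no change)
  S: {a,b}  A: {a}  B: {a}  C: {a,b}

Compute FOLLOW by fixpoint:
initialize: $ ∈ FOLLOW(S)
round 1:
  A→B a b: FOLLOW(B) ⊇ FIRST(a) = {a}; new: +{a}
  S→C: FOLLOW(C) ⊇ FOLLOW(S) ⊇ {$}; new: +{$}
  S→b A: FOLLOW(A) ⊇ FOLLOW(S) ⊇ {$}; new: +{$}
  S→b B: FOLLOW(B) ⊇ FOLLOW(S) ⊇ {$}; new: +{$}
  FOLLOW(S)={$}  FOLLOW(A)={$}  FOLLOW(B)={$,a}  FOLLOW(C)={$}
round 2: — fixpoint
  FOLLOW(S)={$}  FOLLOW(A)={$}  FOLLOW(B)={$,a}  FOLLOW(C)={$}

FOLLOW(B) = ["$", "a"]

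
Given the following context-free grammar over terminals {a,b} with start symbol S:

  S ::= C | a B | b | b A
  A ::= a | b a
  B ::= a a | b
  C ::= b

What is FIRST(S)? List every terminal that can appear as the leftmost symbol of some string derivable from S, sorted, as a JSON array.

FIRST sets, iterate to fixpoint:
round 1:
  A via A→a: +{a}
  A via A→b a: +{b}
  B via B→a a: +{a}
  B via B→b: +{b}
  C via C→b: +{b}
  S via S→C: +{b}
  S via S→a B: +{a}
  FIRST(S)={a,b}  FIRST(A)={a,b}  FIRST(B)={a,b}  FIRST(C)={b}
round 2: (stable)
  FIRST(S)={a,b}  FIRST(A)={a,b}  FIRST(B)={a,b}  FIRST(C)={b}

FIRST(S) = ["a", "b"]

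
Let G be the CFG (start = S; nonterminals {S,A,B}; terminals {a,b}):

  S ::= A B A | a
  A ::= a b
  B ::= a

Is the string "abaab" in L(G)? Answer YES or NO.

CNF form of G:
  S -> A X2 | a
  A -> T0 T1
  B -> a
  T0 -> a
  T1 -> b
  X2 -> B A

CYK table (by increasing span):
  cell(0,0) a: {B,S,T0}  orig:{B,S}
  cell(1,1) b: {T1}  orig:{}
  cell(2,2) a: {B,S,T0}  orig:{B,S}
  cell(3,3) a: {B,S,T0}  orig:{B,S}
  cell(4,4) b: {T1}  orig:{}
  cell(0,1) ab: {A}
  cell(1,2) ba: ∅
  cell(2,3) aa: ∅
  cell(3,4) ab: {A}
  cell(0,2) aba: ∅
  cell(1,3) baa: ∅
  cell(2,4) aab: {X2}  orig:{}
  cell(0,3) abaa: ∅
  cell(1,4) baab: ∅
  cell(0,4) abaab: {S}

S ∈ T[0,4] ⇒ YES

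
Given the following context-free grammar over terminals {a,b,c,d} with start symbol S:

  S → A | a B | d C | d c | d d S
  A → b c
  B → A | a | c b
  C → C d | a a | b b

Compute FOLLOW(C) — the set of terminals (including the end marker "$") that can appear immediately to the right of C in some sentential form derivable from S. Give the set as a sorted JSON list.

Compute FIRST by fixpoint:
iter 1:
  A via A→b c: +{b}
  B via B→A: +{b}
  B via B→a: +{a}
  B via B→c b: +{c}
  C via C→a a: +{a}
  C via C→b b: +{b}
  S via S→A: +{b}
  S via S→a B: +{a}
  S via S→d C: +{d}
  FIRST[S]={a,b,d}  FIRST[A]={b}  FIRST[B]={a,b,c}  FIRST[C]={a,b}
iter 2: (stable)
  FIRST[S]={a,b,d}  FIRST[A]={b}  FIRST[B]={a,b,c}  FIRST[C]={a,b}

FOLLOW sets:
seed FOLLOW(S) with $
pass 1:
  C→C d: FOLLOW(C) ⊇ FIRST(d) = {d}; new: +{d}
  S→A: FOLLOW(A) ⊇ FOLLOW(S) ⊇ {$}; new: +{$}
  S→a B: FOLLOW(B) ⊇ FOLLOW(S) ⊇ {$}; new: +{$}
  S→d C: FOLLOW(C) ⊇ FOLLOW(S) ⊇ {$}; new: +{$}
  S: {$}  A: {$}  B: {$}  C: {$,d}
pass 2: done
  S: {$}  A: {$}  B: {$}  C: {$,d}

FOLLOW(C) = ["$", "d"]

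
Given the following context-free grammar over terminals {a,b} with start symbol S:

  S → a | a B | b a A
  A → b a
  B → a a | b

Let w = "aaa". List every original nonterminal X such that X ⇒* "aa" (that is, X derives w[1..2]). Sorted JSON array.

CNF form of G:
  S -> T0 X2 | T1 B | a
  A -> T0 T1
  B -> T1 T1 | b
  T0 -> b
  T1 -> a
  X2 -> T1 A

CYK fill (cells [i..j] with 1 ≤ i ≤ j ≤ 2 only):
  cell(1,1) a: {S,T1}  orig:{S}
  cell(2,2) a: {S,T1}  orig:{S}
  cell(1,2) aa: {B}

Original NTs in T[1,2] deriving "aa": ["B"]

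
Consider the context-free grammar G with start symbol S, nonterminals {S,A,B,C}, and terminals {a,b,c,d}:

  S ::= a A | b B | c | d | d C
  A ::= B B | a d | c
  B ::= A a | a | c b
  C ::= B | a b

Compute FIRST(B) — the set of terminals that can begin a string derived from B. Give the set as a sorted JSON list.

FIRST sets, iterate to fixpoint:
round 1:
  A via A→a d: +{a}
  A via A→c: +{c}
  B via B→A a: +{a,c}
  C via C→B: +{a,c}
  S via S→a A: +{a}
  S via S→b B: +{b}
  S via S→c: +{c}
  S via S→d: +{d}
  FIRST[S]={a,b,c,d}  FIRST[A]={a,c}  FIRST[B]={a,c}  FIRST[C]={a,c}
round 2: (stable)
  FIRST[S]={a,b,c,d}  FIRST[A]={a,c}  FIRST[B]={a,c}  FIRST[C]={a,c}

FIRST(B) = ["a", "c"]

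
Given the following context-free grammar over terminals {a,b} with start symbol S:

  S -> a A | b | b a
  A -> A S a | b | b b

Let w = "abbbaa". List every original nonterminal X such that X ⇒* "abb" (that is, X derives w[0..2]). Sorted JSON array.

Convert to CNF:
  S -> T0 A | T1 T0 | b
  A -> A X2 | T1 T1 | b
  T0 -> a
  T1 -> b
  X2 -> S T0

CYK fill, restricted to cells inside w[0..2]:
  [0..0]={T0}  "a"  orig:{}
  [1..1]={A,S,T1}  "b"  orig:{A,S}
  [2..2]={A,S,T1}  "b"  orig:{A,S}
  [0..1]={S}  "ab"
  [1..2]={A}  "bb"
  [0..2]={S}  "abb"

Original NTs in T[0,2] deriving "abb": ["S"]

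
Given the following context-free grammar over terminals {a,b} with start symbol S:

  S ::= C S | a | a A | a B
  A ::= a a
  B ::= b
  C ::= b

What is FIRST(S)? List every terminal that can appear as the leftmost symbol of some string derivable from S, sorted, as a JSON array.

Compute FIRST by fixpoint:
pass 1:
  A via A→a a: +{a}
  B via B→b: +{b}
  C via C→b: +{b}
  S via S→C S: +{b}
  S via S→a: +{a}
  FIRST[S]={a,b}  FIRST[A]={a}  FIRST[B]={b}  FIRST[C]={b}
pass 2: (stable)
  FIRST[S]={a,b}  FIRST[A]={a}  FIRST[B]={b}  FIRST[C]={b}

FIRST(S) = ["a", "b"]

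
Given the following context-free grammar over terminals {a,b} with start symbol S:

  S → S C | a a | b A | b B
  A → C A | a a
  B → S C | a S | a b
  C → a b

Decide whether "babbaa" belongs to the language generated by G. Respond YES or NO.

CNF form of G:
  S -> S C | T0 T0 | T1 A | T1 B
  A -> C A | T0 T0
  B -> S C | T0 S | T0 T1
  C -> T0 T1
  T0 -> a
  T1 -> b

CYK table (by increasing span):
  T[0,0] 'b' = {T1}  orig:{}
  T[1,1] 'a' = {T0}  orig:{}
  T[2,2] 'b' = {T1}  orig:{}
  T[3,3] 'b' = {T1}  orig:{}
  T[4,4] 'a' = {T0}  orig:{}
  T[5,5] 'a' = {T0}  orig:{}
  T[0,1] 'ba' = ∅
  T[1,2] 'ab' = {B,C}
  T[2,3] 'bb' = ∅
  T[3,4] 'ba' = ∅
  T[4,5] 'aa' = {A,S}
  T[0,2] 'bab' = {S}
  T[1,3] 'abb' = ∅
  T[2,4] 'bba' = ∅
  T[3,5] 'baa' = {S}
  T[0,3] 'babb' = ∅
  T[1,4] 'abba' = ∅
  T[2,5] 'bbaa' = ∅
  T[0,4] 'babba' = ∅
  T[1,5] 'abbaa' = ∅
  T[0,5] 'babbaa' = ∅

S ∉ T[0,5] ⇒ NO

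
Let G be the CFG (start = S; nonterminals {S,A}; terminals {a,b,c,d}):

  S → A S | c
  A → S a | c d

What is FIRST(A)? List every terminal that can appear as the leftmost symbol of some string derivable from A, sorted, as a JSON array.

FIRST sets, iterate to fixpoint:
round 1:
  A via A→c d: +{c}
  S via S→A S: +{c}
  S: {c}  A: {c}
round 2: — fixpoint
  S: {c}  A: {c}

FIRST(A) = ["c"]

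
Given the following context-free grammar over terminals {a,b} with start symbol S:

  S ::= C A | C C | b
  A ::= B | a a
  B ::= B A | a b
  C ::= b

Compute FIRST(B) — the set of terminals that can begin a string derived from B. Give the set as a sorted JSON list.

FIRST iteration:
iter 1:
  A via A→a a: +{a}
  B via B→a b: +{a}
  C via C→b: +{b}
  S via S→C A: +{b}
  FIRST(S)={b}  FIRST(A)={a}  FIRST(B)={a}  FIRST(C)={b}
iter 2: (no change)
  FIRST(S)={b}  FIRST(A)={a}  FIRST(B)={a}  FIRST(C)={b}

FIRST(B) = ["a"]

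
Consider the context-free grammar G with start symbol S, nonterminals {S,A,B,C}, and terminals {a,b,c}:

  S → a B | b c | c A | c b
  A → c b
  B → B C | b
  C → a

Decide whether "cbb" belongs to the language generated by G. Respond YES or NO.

Convert to CNF:
  S -> T0 A | T0 T1 | T1 T0 | T2 B
  A -> T0 T1
  B -> B C | b
  C -> a
  T0 -> c
  T1 -> b
  T2 -> a

Fill CYK table bottom-up:
  cell(0,0) c: {T0}  orig:{}
  cell(1,1) b: {B,T1}  orig:{B}
  cell(2,2) b: {B,T1}  orig:{B}
  cell(0,1) cb: {A,S}
  cell(1,2) bb: ∅
  cell(0,2) cbb: ∅

S ∉ T[0,2] ⇒ NO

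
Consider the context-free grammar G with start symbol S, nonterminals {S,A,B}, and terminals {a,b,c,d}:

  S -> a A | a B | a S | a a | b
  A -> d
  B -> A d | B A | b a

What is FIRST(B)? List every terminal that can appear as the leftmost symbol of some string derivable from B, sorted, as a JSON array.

Compute FIRST by fixpoint:
round 1:
  A via A→d: +{d}
  B via B→A d: +{d}
  B via B→b a: +{b}
  S via S→a A: +{a}
  S via S→b: +{b}
  FIRST(S)={a,b}  FIRST(A)={d}  FIRST(B)={b,d}
round 2: done
  FIRST(S)={a,b}  FIRST(A)={d}  FIRST(B)={b,d}

FIRST(B) = ["b", "d"]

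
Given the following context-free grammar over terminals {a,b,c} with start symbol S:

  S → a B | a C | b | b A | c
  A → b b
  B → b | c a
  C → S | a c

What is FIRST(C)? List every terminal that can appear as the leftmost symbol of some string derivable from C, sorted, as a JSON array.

FIRST sets, iterate to fixpoint:
round 1:
  A via A→b b: +{b}
  B via B→b: +{b}
  B via B→c a: +{c}
  C via C→a c: +{a}
  S via S→a B: +{a}
  S via S→b: +{b}
  S via S→c: +{c}
  FIRST[S]={a,b,c}  FIRST[A]={b}  FIRST[B]={b,c}  FIRST[C]={a}
round 2:
  C via C→S: +{b,c}
  FIRST[S]={a,b,c}  FIRST[A]={b}  FIRST[B]={b,c}  FIRST[C]={a,b,c}
round 3: done
  FIRST[S]={a,b,c}  FIRST[A]={b}  FIRST[B]={b,c}  FIRST[C]={a,b,c}

FIRST(C) = ["a", "b", "c"]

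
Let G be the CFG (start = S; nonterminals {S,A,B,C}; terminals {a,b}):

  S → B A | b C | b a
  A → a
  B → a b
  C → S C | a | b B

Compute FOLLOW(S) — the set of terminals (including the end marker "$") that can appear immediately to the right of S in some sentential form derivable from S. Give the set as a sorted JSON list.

FIRST sets, iterate to fixpoint:
[1]
  A via A→a: +{a}
  B via B→a b: +{a}
  C via C→a: +{a}
  C via C→b B: +{b}
  S via S→B A: +{a}
  S via S→b C: +{b}
  S: {a,b}  A: {a}  B: {a}  C: {a,b}
[2] — fixpoint
  S: {a,b}  A: {a}  B: {a}  C: {a,b}

FOLLOW iteration:
seed FOLLOW(S) with $
round 1:
  C→S C: FOLLOW(S) ⊇ FIRST(C) = {a,b}; new: +{a,b}
  S→B A: FOLLOW(B) ⊇ FIRST(A) = {a}; new: +{a}
  S→B A: FOLLOW(A) ⊇ FOLLOW(S) ⊇ {$,a,b}; new: +{$,a,b}
  S→b C: FOLLOW(C) ⊇ FOLLOW(S) ⊇ {$,a,b}; new: +{$,a,b}
  FOLLOW[S]={$,a,b}  FOLLOW[A]={$,a,b}  FOLLOW[B]={a}  FOLLOW[C]={$,a,b}
round 2:
  C→b B: FOLLOW(B) ⊇ FOLLOW(C) ⊇ {$,a,b}; new: +{$,b}
  FOLLOW[S]={$,a,b}  FOLLOW[A]={$,a,b}  FOLLOW[B]={$,a,b}  FOLLOW[C]={$,a,b}
round 3: done
  FOLLOW[S]={$,a,b}  FOLLOW[A]={$,a,b}  FOLLOW[B]={$,a,b}  FOLLOW[C]={$,a,b}

FOLLOW(S) = ["$", "a", "b"]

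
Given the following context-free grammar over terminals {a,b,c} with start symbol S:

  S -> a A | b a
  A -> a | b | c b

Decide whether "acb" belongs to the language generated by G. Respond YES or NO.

Convert to CNF:
  S -> T1 T2 | T2 A
  A -> T0 T1 | a | b
  T0 -> c
  T1 -> b
  T2 -> a

CYK fill:
  T[0,0] 'a' = {A,T2}  orig:{A}
  T[1,1] 'c' = {T0}  orig:{}
  T[2,2] 'b' = {A,T1}  orig:{A}
  T[0,1] 'ac' = ∅
  T[1,2] 'cb' = {A}
  T[0,2] 'acb' = {S}

S ∈ T[0,2] ⇒ YES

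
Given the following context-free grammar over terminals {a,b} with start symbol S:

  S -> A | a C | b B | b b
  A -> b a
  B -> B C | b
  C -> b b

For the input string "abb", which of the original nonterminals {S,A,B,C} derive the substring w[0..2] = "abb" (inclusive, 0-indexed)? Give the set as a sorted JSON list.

CNF form of G:
  S -> T0 B | T0 T0 | T0 T1 | T1 C
  A -> T0 T1
  B -> B C | b
  C -> T0 T0
  T0 -> b
  T1 -> a

CYK table (by increasing span) (cells [i..j] with 0 ≤ i ≤ j ≤ 2 only):
  T[0,0] 'a' = {T1}  orig:{}
  T[1,1] 'b' = {B,T0}  orig:{B}
  T[2,2] 'b' = {B,T0}  orig:{B}
  T[0,1] 'ab' = ∅
  T[1,2] 'bb' = {C,S}
  T[0,2] 'abb' = {S}

Original NTs in T[0,2] deriving "abb": ["S"]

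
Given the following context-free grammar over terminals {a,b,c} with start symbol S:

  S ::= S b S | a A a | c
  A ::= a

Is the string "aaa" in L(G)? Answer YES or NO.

CNF form of G:
  S -> S X2 | T1 X3 | c
  A -> a
  T0 -> b
  T1 -> a
  X2 -> T0 S
  X3 -> A T1

CYK fill:
  T[0,0] 'a' = {A,T1}  orig:{A}
  T[1,1] 'a' = {A,T1}  orig:{A}
  T[2,2] 'a' = {A,T1}  orig:{A}
  T[0,1] 'aa' = {X3}  orig:{}
  T[1,2] 'aa' = {X3}  orig:{}
  T[0,2] 'aaa' = {S}

S ∈ T[0,2] ⇒ YES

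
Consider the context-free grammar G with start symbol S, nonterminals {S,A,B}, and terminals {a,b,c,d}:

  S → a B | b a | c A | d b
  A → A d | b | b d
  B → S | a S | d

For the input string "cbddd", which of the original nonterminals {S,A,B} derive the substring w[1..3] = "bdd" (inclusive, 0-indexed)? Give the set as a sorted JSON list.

CNF form of G:
  S -> T0 T1 | T1 T2 | T2 B | T3 A
  A -> A T0 | T1 T0 | b
  B -> T0 T1 | T1 T2 | T2 B | T2 S | T3 A | d
  T0 -> d
  T1 -> b
  T2 -> a
  T3 -> c

CYK table (by increasing span) (cells [i..j] with 1 ≤ i ≤ j ≤ 3 only):
  cell(1,1) b: {A,T1}  orig:{A}
  cell(2,2) d: {B,T0}  orig:{B}
  cell(3,3) d: {B,T0}  orig:{B}
  cell(1,2) bd: {A}
  cell(2,3) dd: ∅
  cell(1,3) bdd: {A}

Original NTs in T[1,3] deriving "bdd": ["A"]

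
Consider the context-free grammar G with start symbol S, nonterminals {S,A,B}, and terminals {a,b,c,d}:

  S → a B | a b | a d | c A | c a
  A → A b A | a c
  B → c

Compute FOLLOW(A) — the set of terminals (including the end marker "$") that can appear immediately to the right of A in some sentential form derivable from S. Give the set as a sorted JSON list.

FIRST iteration:
[1]
  A via A→a c: +{a}
  B via B→c: +{c}
  S via S→a B: +{a}
  S via S→c A: +{c}
  FIRST[S]={a,c}  FIRST[A]={a}  FIRST[B]={c}
[2] done
  FIRST[S]={a,c}  FIRST[A]={a}  FIRST[B]={c}

FOLLOW iteration:
seed FOLLOW(S) with $
iter 1:
  A→A b A: FOLLOW(A) ⊇ FIRST(b) = {b}; new: +{b}
  S→a B: FOLLOW(B) ⊇ FOLLOW(S) ⊇ {$}; new: +{$}
  S→c A: FOLLOW(A) ⊇ FOLLOW(S) ⊇ {$}; new: +{$}
  FOLLOW[S]={$}  FOLLOW[A]={$,b}  FOLLOW[B]={$}
iter 2: — fixpoint
  FOLLOW[S]={$}  FOLLOW[A]={$,b}  FOLLOW[B]={$}

FOLLOW(A) = ["$", "b"]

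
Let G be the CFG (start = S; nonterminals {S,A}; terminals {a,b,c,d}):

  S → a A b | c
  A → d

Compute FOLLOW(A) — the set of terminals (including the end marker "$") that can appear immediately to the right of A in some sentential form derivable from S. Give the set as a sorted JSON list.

FIRST sets, iterate to fixpoint:
round 1:
  A via A→d: +{d}
  S via S→a A b: +{a}
  S via S→c: +{c}
  FIRST[S]={a,c}  FIRST[A]={d}
round 2: (no change)
  FIRST[S]={a,c}  FIRST[A]={d}

Compute FOLLOW by fixpoint:
initialize: $ ∈ FOLLOW(S)
round 1:
  S→a A b: FOLLOW(A) ⊇ FIRST(b) = {b}; new: +{b}
  FOLLOW[S]={$}  FOLLOW[A]={b}
round 2: (no change)
  FOLLOW[S]={$}  FOLLOW[A]={b}

FOLLOW(A) = ["b"]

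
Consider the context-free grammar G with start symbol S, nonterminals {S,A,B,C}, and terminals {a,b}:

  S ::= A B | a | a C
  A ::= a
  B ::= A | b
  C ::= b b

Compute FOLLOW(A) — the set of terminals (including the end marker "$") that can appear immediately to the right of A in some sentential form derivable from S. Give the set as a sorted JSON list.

Compute FIRST by fixpoint:
[1]
  A via A→a: +{a}
  B via B→A: +{a}
  B via B→b: +{b}
  C via C→b b: +{b}
  S via S→A B: +{a}
  S: {a}  A: {a}  B: {a,b}  C: {b}
[2] (no change)
  S: {a}  A: {a}  B: {a,b}  C: {b}

FOLLOW iteration:
FOLLOW(S) := {$}
round 1:
  S→A B: FOLLOW(A) ⊇ FIRST(B) = {a,b}; new: +{a,b}
  S→A B: FOLLOW(B) ⊇ FOLLOW(S) ⊇ {$}; new: +{$}
  S→a C: FOLLOW(C) ⊇ FOLLOW(S) ⊇ {$}; new: +{$}
  FOLLOW[S]={$}  FOLLOW[A]={a,b}  FOLLOW[B]={$}  FOLLOW[C]={$}
round 2:
  B→A: FOLLOW(A) ⊇ FOLLOW(B) ⊇ {$}; new: +{$}
  FOLLOW[S]={$}  FOLLOW[A]={$,a,b}  FOLLOW[B]={$}  FOLLOW[C]={$}
round 3: — fixpoint
  FOLLOW[S]={$}  FOLLOW[A]={$,a,b}  FOLLOW[B]={$}  FOLLOW[C]={$}

FOLLOW(A) = ["$", "a", "b"]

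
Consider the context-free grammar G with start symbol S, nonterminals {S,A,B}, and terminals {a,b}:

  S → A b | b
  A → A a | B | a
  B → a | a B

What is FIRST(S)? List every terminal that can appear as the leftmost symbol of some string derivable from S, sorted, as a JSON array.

FIRST iteration:
[1]
  A via A→a: +{a}
  B via B→a: +{a}
  S via S→A b: +{a}
  S via S→b: +{b}
  FIRST(S)={a,b}  FIRST(A)={a}  FIRST(B)={a}
[2] done
  FIRST(S)={a,b}  FIRST(A)={a}  FIRST(B)={a}

FIRST(S) = ["a", "b"]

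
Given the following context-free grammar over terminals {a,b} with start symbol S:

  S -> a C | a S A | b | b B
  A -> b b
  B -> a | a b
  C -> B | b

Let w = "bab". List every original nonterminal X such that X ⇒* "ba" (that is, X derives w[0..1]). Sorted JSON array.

Convert to CNF:
  S -> T0 B | T1 C | T1 X2 | b
  A -> T0 T0
  B -> T1 T0 | a
  C -> T1 T0 | a | b
  T0 -> b
  T1 -> a
  X2 -> S A

CYK table (by increasing span) — only the sub-triangle for w[0..1]:
  T[0,0] 'b' = {C,S,T0}  orig:{C,S}
  T[1,1] 'a' = {B,C,T1}  orig:{B,C}
  T[0,1] 'ba' = {S}

Original NTs in T[0,1] deriving "ba": ["S"]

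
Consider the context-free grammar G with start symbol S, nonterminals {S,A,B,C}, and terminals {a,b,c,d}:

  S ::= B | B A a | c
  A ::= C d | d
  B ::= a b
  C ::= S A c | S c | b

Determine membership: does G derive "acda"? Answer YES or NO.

CNF form of G:
  S -> B X5 | T1 T2 | c
  A -> C T0 | d
  B -> T1 T2
  C -> S T3 | S X4 | b
  T0 -> d
  T1 -> a
  T2 -> b
  T3 -> c
  X4 -> A T3
  X5 -> A T1

Fill CYK table bottom-up:
  cell(0,0) a: {T1}  orig:{}
  cell(1,1) c: {S,T3}  orig:{S}
  cell(2,2) d: {A,T0}  orig:{A}
  cell(3,3) a: {T1}  orig:{}
  cell(0,1) ac: ∅
  cell(1,2) cd: ∅
  cell(2,3) da: {X5}  orig:{}
  cell(0,2) acd: ∅
  cell(1,3) cda: ∅
  cell(0,3) acda: ∅

S ∉ T[0,3] ⇒ NO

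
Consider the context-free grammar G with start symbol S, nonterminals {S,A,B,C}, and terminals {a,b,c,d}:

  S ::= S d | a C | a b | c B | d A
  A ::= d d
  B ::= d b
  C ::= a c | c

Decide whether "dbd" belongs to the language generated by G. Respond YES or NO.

CNF form of G:
  S -> S T0 | T0 A | T2 C | T2 T1 | T3 B
  A -> T0 T0
  B -> T0 T1
  C -> T2 T3 | c
  T0 -> d
  T1 -> b
  T2 -> a
  T3 -> c

CYK table (by increasing span):
  T[0,0] 'd' = {T0}  orig:{}
  T[1,1] 'b' = {T1}  orig:{}
  T[2,2] 'd' = {T0}  orig:{}
  T[0,1] 'db' = {B}
  T[1,2] 'bd' = ∅
  T[0,2] 'dbd' = ∅

S ∉ T[0,2] ⇒ NO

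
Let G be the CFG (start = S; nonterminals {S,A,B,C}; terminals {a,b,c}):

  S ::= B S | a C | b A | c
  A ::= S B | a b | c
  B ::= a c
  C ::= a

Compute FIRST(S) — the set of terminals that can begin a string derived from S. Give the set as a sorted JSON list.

Compute FIRST by fixpoint:
round 1:
  A via A→a b: +{a}
  A via A→c: +{c}
  B via B→a c: +{a}
  C via C→a: +{a}
  S via S→B S: +{a}
  S via S→b A: +{b}
  S via S→c: +{c}
  S: {a,b,c}  A: {a,c}  B: {a}  C: {a}
round 2:
  A via A→S B: +{b}
  S: {a,b,c}  A: {a,b,c}  B: {a}  C: {a}
round 3: (no change)
  S: {a,b,c}  A: {a,b,c}  B: {a}  C: {a}

FIRST(S) = ["a", "b", "c"]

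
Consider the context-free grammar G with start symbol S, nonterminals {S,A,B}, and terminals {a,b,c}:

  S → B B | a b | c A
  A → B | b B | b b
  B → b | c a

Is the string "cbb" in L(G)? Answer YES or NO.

Convert to CNF:
  S -> B B | T1 A | T2 T0
  A -> T0 B | T0 T0 | T1 T2 | b
  B -> T1 T2 | b
  T0 -> b
  T1 -> c
  T2 -> a

CYK table (by increasing span):
  T[0,0] 'c' = {T1}  orig:{}
  T[1,1] 'b' = {A,B,T0}  orig:{A,B}
  T[2,2] 'b' = {A,B,T0}  orig:{A,B}
  T[0,1] 'cb' = {S}
  T[1,2] 'bb' = {A,S}
  T[0,2] 'cbb' = {S}

S ∈ T[0,2] ⇒ YES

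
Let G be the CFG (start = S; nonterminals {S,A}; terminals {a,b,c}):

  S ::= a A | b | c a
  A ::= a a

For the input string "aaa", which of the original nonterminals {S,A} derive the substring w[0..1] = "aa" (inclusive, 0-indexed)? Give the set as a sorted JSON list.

CNF form of G:
  S -> T0 A | T1 T0 | b
  A -> T0 T0
  T0 -> a
  T1 -> c

Fill CYK table bottom-up (cells [i..j] with 0 ≤ i ≤ j ≤ 1 only):
  T[0,0] 'a' = {T0}  orig:{}
  T[1,1] 'a' = {T0}  orig:{}
  T[0,1] 'aa' = {A}

Original NTs in T[0,1] deriving "aa": ["A"]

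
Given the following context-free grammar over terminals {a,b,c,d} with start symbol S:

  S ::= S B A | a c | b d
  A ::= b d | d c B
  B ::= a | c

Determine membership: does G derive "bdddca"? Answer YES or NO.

Convert to CNF:
  S -> S X5 | T0 T1 | T3 T2
  A -> T0 T1 | T1 X4
  B -> a | c
  T0 -> b
  T1 -> d
  T2 -> c
  T3 -> a
  X4 -> T2 B
  X5 -> B A

CYK table (by increasing span):
  [0..0]={T0}  "b"  orig:{}
  [1..1]={T1}  "d"  orig:{}
  [2..2]={T1}  "d"  orig:{}
  [3..3]={T1}  "d"  orig:{}
  [4..4]={B,T2}  "c"  orig:{B}
  [5..5]={B,T3}  "a"  orig:{B}
  [0..1]={A,S}  "bd"
  [1..2]=∅  "dd"
  [2..3]=∅  "dd"
  [3..4]=∅  "dc"
  [4..5]={X4}  "ca"  orig:{}
  [0..2]=∅  "bdd"
  [1..3]=∅  "ddd"
  [2..4]=∅  "ddc"
  [3..5]={A}  "dca"
  [0..3]=∅  "bddd"
  [1..4]=∅  "dddc"
  [2..5]=∅  "ddca"
  [0..4]=∅  "bdddc"
  [1..5]=∅  "dddca"
  [0..5]=∅  "bdddca"

S ∉ T[0,5] ⇒ NO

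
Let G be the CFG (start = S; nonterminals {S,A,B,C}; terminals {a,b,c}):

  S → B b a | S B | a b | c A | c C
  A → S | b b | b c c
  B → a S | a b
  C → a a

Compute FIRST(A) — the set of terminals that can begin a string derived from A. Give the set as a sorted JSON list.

FIRST sets, iterate to fixpoint:
[1]
  A via A→b b: +{b}
  B via B→a S: +{a}
  C via C→a a: +{a}
  S via S→B b a: +{a}
  S via S→c A: +{c}
  FIRST[S]={a,c}  FIRST[A]={b}  FIRST[B]={a}  FIRST[C]={a}
[2]
  A via A→S: +{a,c}
  FIRST[S]={a,c}  FIRST[A]={a,b,c}  FIRST[B]={a}  FIRST[C]={a}
[3] (no change)
  FIRST[S]={a,c}  FIRST[A]={a,b,c}  FIRST[B]={a}  FIRST[C]={a}

FIRST(A) = ["a", "b", "c"]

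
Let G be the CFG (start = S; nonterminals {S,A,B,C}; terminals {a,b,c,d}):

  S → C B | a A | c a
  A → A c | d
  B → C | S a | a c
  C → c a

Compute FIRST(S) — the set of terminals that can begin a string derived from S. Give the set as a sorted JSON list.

Compute FIRST by fixpoint:
[1]
  A via A→d: +{d}
  B via B→a c: +{a}
  C via C→c a: +{c}
  S via S→C B: +{c}
  S via S→a A: +{a}
  S: {a,c}  A: {d}  B: {a}  C: {c}
[2]
  B via B→C: +{c}
  S: {a,c}  A: {d}  B: {a,c}  C: {c}
[3] (stable)
  S: {a,c}  A: {d}  B: {a,c}  C: {c}

FIRST(S) = ["a", "c"]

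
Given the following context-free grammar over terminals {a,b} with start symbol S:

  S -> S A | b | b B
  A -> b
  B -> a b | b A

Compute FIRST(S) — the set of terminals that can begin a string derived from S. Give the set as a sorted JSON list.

FIRST sets, iterate to fixpoint:
pass 1:
  A via A→b: +{b}
  B via B→a b: +{a}
  B via B→b A: +{b}
  S via S→b: +{b}
  FIRST[S]={b}  FIRST[A]={b}  FIRST[B]={a,b}
pass 2: (no change)
  FIRST[S]={b}  FIRST[A]={b}  FIRST[B]={a,b}

FIRST(S) = ["b"]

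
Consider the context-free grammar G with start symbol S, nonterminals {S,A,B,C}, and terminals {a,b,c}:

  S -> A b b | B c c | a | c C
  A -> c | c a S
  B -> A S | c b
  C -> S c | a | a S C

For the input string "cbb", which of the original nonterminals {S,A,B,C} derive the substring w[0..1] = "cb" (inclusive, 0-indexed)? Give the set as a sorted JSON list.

Convert to CNF:
  S -> A X5 | B X6 | T0 C | a
  A -> T0 X3 | c
  B -> A S | T0 T2
  C -> S T0 | T1 X4 | a
  T0 -> c
  T1 -> a
  T2 -> b
  X3 -> T1 S
  X4 -> S C
  X5 -> T2 T2
  X6 -> T0 T0

CYK fill — only the sub-triangle for w[0..1]:
  T[0,0] 'c' = {A,T0}  orig:{A}
  T[1,1] 'b' = {T2}  orig:{}
  T[0,1] 'cb' = {B}

Original NTs in T[0,1] deriving "cb": ["B"]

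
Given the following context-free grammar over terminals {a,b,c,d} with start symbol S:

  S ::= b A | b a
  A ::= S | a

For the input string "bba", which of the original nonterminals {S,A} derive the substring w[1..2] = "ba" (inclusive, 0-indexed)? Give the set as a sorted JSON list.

CNF form of G:
  S -> T0 A | T0 T1
  A -> T0 A | T0 T1 | a
  T0 -> b
  T1 -> a

Fill CYK table bottom-up — only the sub-triangle for w[1..2]:
  [1..1]={T0}  "b"  orig:{}
  [2..2]={A,T1}  "a"  orig:{A}
  [1..2]={A,S}  "ba"

Original NTs in T[1,2] deriving "ba": ["A", "S"]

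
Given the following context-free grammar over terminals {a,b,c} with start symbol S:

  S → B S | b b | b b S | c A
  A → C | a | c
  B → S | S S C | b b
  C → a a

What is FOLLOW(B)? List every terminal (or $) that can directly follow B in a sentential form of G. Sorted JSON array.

FIRST iteration:
[1]
  A via A→a: +{a}
  A via A→c: +{c}
  B via B→b b: +{b}
  C via C→a a: +{a}
  S via S→B S: +{b}
  S via S→c A: +{c}
  FIRST[S]={b,c}  FIRST[A]={a,c}  FIRST[B]={b}  FIRST[C]={a}
[2]
  B via B→S: +{c}
  FIRST[S]={b,c}  FIRST[A]={a,c}  FIRST[B]={b,c}  FIRST[C]={a}
[3] — fixpoint
  FIRST[S]={b,c}  FIRST[A]={a,c}  FIRST[B]={b,c}  FIRST[C]={a}

FOLLOW sets:
initialize: $ ∈ FOLLOW(S)
pass 1:
  B→S S C: FOLLOW(S) ⊇ FIRST(S) = {b,c}; new: +{b,c}
  B→S S C: FOLLOW(S) ⊇ FIRST(C) = {a}; new: +{a}
  S→B S: FOLLOW(B) ⊇ FIRST(S) = {b,c}; new: +{b,c}
  S→c A: FOLLOW(A) ⊇ FOLLOW(S) ⊇ {$,a,b,c}; new: +{$,a,b,c}
  FOLLOW[S]={$,a,b,c}  FOLLOW[A]={$,a,b,c}  FOLLOW[B]={b,c}  FOLLOW[C]={}
pass 2:
  A→C: FOLLOW(C) ⊇ FOLLOW(A) ⊇ {$,a,b,c}; new: +{$,a,b,c}
  FOLLOW[S]={$,a,b,c}  FOLLOW[A]={$,a,b,c}  FOLLOW[B]={b,c}  FOLLOW[C]={$,a,b,c}
pass 3: (no change)
  FOLLOW[S]={$,a,b,c}  FOLLOW[A]={$,a,b,c}  FOLLOW[B]={b,c}  FOLLOW[C]={$,a,b,c}

FOLLOW(B) = ["b", "c"]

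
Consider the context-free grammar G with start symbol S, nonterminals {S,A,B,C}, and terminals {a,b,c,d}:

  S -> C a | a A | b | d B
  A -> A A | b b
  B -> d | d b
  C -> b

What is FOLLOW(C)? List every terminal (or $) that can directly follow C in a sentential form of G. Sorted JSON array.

Compute FIRST by fixpoint:
iter 1:
  A via A→b b: +{b}
  B via B→d: +{d}
  C via C→b: +{b}
  S via S→C a: +{b}
  S via S→a A: +{a}
  S via S→d B: +{d}
  FIRST(S)={a,b,d}  FIRST(A)={b}  FIRST(B)={d}  FIRST(C)={b}
iter 2: — fixpoint
  FIRST(S)={a,b,d}  FIRST(A)={b}  FIRST(B)={d}  FIRST(C)={b}

FOLLOW iteration:
initialize: $ ∈ FOLLOW(S)
pass 1:
  A→A A: FOLLOW(A) ⊇ FIRST(A) = {b}; new: +{b}
  S→C a: FOLLOW(C) ⊇ FIRST(a) = {a}; new: +{a}
  S→a A: FOLLOW(A) ⊇ FOLLOW(S) ⊇ {$}; new: +{$}
  S→d B: FOLLOW(B) ⊇ FOLLOW(S) ⊇ {$}; new: +{$}
  FOLLOW(S)={$}  FOLLOW(A)={$,b}  FOLLOW(B)={$}  FOLLOW(C)={a}
pass 2: (stable)
  FOLLOW(S)={$}  FOLLOW(A)={$,b}  FOLLOW(B)={$}  FOLLOW(C)={a}

FOLLOW(C) = ["a"]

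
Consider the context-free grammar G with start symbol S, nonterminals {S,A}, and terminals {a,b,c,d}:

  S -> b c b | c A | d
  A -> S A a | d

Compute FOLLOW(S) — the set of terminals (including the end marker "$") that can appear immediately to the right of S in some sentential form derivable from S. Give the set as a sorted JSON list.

FIRST iteration:
[1]
  A via A→d: +{d}
  S via S→b c b: +{b}
  S via S→c A: +{c}
  S via S→d: +{d}
  S: {b,c,d}  A: {d}
[2]
  A via A→S A a: +{b,c}
  S: {b,c,d}  A: {b,c,d}
[3] (stable)
  S: {b,c,d}  A: {b,c,d}

FOLLOW sets:
FOLLOW(S) := {$}
round 1:
  A→S A a: FOLLOW(S) ⊇ FIRST(A) = {b,c,d}; new: +{b,c,d}
  A→S A a: FOLLOW(A) ⊇ FIRST(a) = {a}; new: +{a}
  S→c A: FOLLOW(A) ⊇ FOLLOW(S) ⊇ {$,b,c,d}; new: +{$,b,c,d}
  FOLLOW(S)={$,b,c,d}  FOLLOW(A)={$,a,b,c,d}
round 2: — fixpoint
  FOLLOW(S)={$,b,c,d}  FOLLOW(A)={$,a,b,c,d}

FOLLOW(S) = ["$", "b", "c", "d"]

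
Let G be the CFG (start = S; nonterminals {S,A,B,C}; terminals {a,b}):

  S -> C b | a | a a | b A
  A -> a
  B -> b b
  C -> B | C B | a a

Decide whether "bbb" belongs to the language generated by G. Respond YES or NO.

Convert to CNF:
  S -> C T0 | T0 A | T1 T1 | a
  A -> a
  B -> T0 T0
  C -> C B | T0 T0 | T1 T1
  T0 -> b
  T1 -> a

Fill CYK table bottom-up:
  T[0,0] 'b' = {T0}  orig:{}
  T[1,1] 'b' = {T0}  orig:{}
  T[2,2] 'b' = {T0}  orig:{}
  T[0,1] 'bb' = {B,C}
  T[1,2] 'bb' = {B,C}
  T[0,2] 'bbb' = {S}

S ∈ T[0,2] ⇒ YES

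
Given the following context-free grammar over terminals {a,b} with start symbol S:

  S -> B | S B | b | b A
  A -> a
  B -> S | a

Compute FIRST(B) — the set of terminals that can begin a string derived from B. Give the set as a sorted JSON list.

Compute FIRST by fixpoint:
iter 1:
  A via A→a: +{a}
  B via B→a: +{a}
  S via S→B: +{a}
  S via S→b: +{b}
  S: {a,b}  A: {a}  B: {a}
iter 2:
  B via B→S: +{b}
  S: {a,b}  A: {a}  B: {a,b}
iter 3: done
  S: {a,b}  A: {a}  B: {a,b}

FIRST(B) = ["a", "b"]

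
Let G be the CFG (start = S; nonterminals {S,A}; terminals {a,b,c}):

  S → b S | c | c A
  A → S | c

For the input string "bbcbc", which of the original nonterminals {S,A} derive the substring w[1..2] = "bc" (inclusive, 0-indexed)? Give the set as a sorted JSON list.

CNF form of G:
  S -> T0 S | T1 A | c
  A -> T0 S | T1 A | c
  T0 -> b
  T1 -> c

CYK table (by increasing span) — only the sub-triangle for w[1..2]:
  T[1,1] 'b' = {T0}  orig:{}
  T[2,2] 'c' = {A,S,T1}  orig:{A,S}
  T[1,2] 'bc' = {A,S}

Original NTs in T[1,2] deriving "bc": ["A", "S"]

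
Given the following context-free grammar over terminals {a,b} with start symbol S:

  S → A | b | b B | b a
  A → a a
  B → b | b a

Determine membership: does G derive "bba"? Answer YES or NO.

CNF form of G:
  S -> T0 T0 | T1 B | T1 T0 | b
  A -> T0 T0
  B -> T1 T0 | b
  T0 -> a
  T1 -> b

CYK fill:
  cell(0,0) b: {B,S,T1}  orig:{B,S}
  cell(1,1) b: {B,S,T1}  orig:{B,S}
  cell(2,2) a: {T0}  orig:{}
  cell(0,1) bb: {S}
  cell(1,2) ba: {B,S}
  cell(0,2) bba: {S}

S ∈ T[0,2] ⇒ YES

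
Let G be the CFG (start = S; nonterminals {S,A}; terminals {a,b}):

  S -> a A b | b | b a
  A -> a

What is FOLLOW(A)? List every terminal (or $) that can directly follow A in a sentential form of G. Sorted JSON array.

FIRST sets, iterate to fixpoint:
iter 1:
  A via A→a: +{a}
  S via S→a A b: +{a}
  S via S→b: +{b}
  FIRST(S)={a,b}  FIRST(A)={a}
iter 2: done
  FIRST(S)={a,b}  FIRST(A)={a}

FOLLOW iteration:
FOLLOW(S) := {$}
pass 1:
  S→a A b: FOLLOW(A) ⊇ FIRST(b) = {b}; new: +{b}
  FOLLOW[S]={$}  FOLLOW[A]={b}
pass 2: done
  FOLLOW[S]={$}  FOLLOW[A]={b}

FOLLOW(A) = ["b"]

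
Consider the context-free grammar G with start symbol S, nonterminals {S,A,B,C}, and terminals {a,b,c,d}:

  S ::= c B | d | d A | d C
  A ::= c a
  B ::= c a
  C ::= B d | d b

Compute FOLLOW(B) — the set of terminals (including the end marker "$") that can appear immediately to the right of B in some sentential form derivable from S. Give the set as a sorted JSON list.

FIRST iteration:
iter 1:
  A via A→c a: +{c}
  B via B→c a: +{c}
  C via C→B d: +{c}
  C via C→d b: +{d}
  S via S→c B: +{c}
  S via S→d: +{d}
  FIRST(S)={c,d}  FIRST(A)={c}  FIRST(B)={c}  FIRST(C)={c,d}
iter 2: done
  FIRST(S)={c,d}  FIRST(A)={c}  FIRST(B)={c}  FIRST(C)={c,d}

FOLLOW iteration:
initialize: $ ∈ FOLLOW(S)
round 1:
  C→B d: FOLLOW(B) ⊇ FIRST(d) = {d}; new: +{d}
  S→c B: FOLLOW(B) ⊇ FOLLOW(S) ⊇ {$}; new: +{$}
  S→d A: FOLLOW(A) ⊇ FOLLOW(S) ⊇ {$}; new: +{$}
  S→d C: FOLLOW(C) ⊇ FOLLOW(S) ⊇ {$}; new: +{$}
  FOLLOW(S)={$}  FOLLOW(A)={$}  FOLLOW(B)={$,d}  FOLLOW(C)={$}
round 2: (stable)
  FOLLOW(S)={$}  FOLLOW(A)={$}  FOLLOW(B)={$,d}  FOLLOW(C)={$}

FOLLOW(B) = ["$", "d"]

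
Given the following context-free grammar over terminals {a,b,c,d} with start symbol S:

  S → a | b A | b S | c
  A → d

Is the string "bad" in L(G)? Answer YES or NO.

CNF form of G:
  S -> T0 A | T0 S | a | c
  A -> d
  T0 -> b

Fill CYK table bottom-up:
  T[0,0] 'b' = {T0}  orig:{}
  T[1,1] 'a' = {S}
  T[2,2] 'd' = {A}
  T[0,1] 'ba' = {S}
  T[1,2] 'ad' = ∅
  T[0,2] 'bad' = ∅

S ∉ T[0,2] ⇒ NO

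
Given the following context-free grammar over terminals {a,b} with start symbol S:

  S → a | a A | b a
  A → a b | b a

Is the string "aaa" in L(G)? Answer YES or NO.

CNF form of G:
  S -> T0 A | T1 T0 | a
  A -> T0 T1 | T1 T0
  T0 -> a
  T1 -> b

CYK table (by increasing span):
  [0..0]={S,T0}  "a"  orig:{S}
  [1..1]={S,T0}  "a"  orig:{S}
  [2..2]={S,T0}  "a"  orig:{S}
  [0..1]=∅  "aa"
  [1..2]=∅  "aa"
  [0..2]=∅  "aaa"

S ∉ T[0,2] ⇒ NO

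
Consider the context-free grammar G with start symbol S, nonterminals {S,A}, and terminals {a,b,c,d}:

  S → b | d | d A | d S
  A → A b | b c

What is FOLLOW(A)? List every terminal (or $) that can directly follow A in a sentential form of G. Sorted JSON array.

Compute FIRST by fixpoint:
pass 1:
  A via A→b c: +{b}
  S via S→b: +{b}
  S via S→d: +{d}
  FIRST[S]={b,d}  FIRST[A]={b}
pass 2: — fixpoint
  FIRST[S]={b,d}  FIRST[A]={b}

Compute FOLLOW by fixpoint:
FOLLOW(S) := {$}
round 1:
  A→A b: FOLLOW(A) ⊇ FIRST(b) = {b}; new: +{b}
  S→d A: FOLLOW(A) ⊇ FOLLOW(S) ⊇ {$}; new: +{$}
  FOLLOW[S]={$}  FOLLOW[A]={$,b}
round 2: — fixpoint
  FOLLOW[S]={$}  FOLLOW[A]={$,b}

FOLLOW(A) = ["$", "b"]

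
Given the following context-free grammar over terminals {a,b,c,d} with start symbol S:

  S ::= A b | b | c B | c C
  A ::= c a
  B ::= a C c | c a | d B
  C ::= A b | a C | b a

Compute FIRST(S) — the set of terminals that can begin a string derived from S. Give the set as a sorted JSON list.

FIRST iteration:
pass 1:
  A via A→c a: +{c}
  B via B→a C c: +{a}
  B via B→c a: +{c}
  B via B→d B: +{d}
  C via C→A b: +{c}
  C via C→a C: +{a}
  C via C→b a: +{b}
  S via S→A b: +{c}
  S via S→b: +{b}
  S: {b,c}  A: {c}  B: {a,c,d}  C: {a,b,c}
pass 2: (no change)
  S: {b,c}  A: {c}  B: {a,c,d}  C: {a,b,c}

FIRST(S) = ["b", "c"]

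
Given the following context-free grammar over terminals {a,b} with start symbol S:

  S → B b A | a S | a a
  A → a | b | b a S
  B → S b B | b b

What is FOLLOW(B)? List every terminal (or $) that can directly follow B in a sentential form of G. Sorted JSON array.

FIRST sets, iterate to fixpoint:
iter 1:
  A via A→a: +{a}
  A via A→b: +{b}
  B via B→b b: +{b}
  S via S→B b A: +{b}
  S via S→a S: +{a}
  FIRST[S]={a,b}  FIRST[A]={a,b}  FIRST[B]={b}
iter 2:
  B via B→S b B: +{a}
  FIRST[S]={a,b}  FIRST[A]={a,b}  FIRST[B]={a,b}
iter 3: done
  FIRST[S]={a,b}  FIRST[A]={a,b}  FIRST[B]={a,b}

FOLLOW sets:
seed FOLLOW(S) with $
round 1:
  B→S b B: FOLLOW(S) ⊇ FIRST(b) = {b}; new: +{b}
  S→B b A: FOLLOW(B) ⊇ FIRST(b) = {b}; new: +{b}
  S→B b A: FOLLOW(A) ⊇ FOLLOW(S) ⊇ {$,b}; new: +{$,b}
  FOLLOW(S)={$,b}  FOLLOW(A)={$,b}  FOLLOW(B)={b}
round 2: done
  FOLLOW(S)={$,b}  FOLLOW(A)={$,b}  FOLLOW(B)={b}

FOLLOW(B) = ["b"]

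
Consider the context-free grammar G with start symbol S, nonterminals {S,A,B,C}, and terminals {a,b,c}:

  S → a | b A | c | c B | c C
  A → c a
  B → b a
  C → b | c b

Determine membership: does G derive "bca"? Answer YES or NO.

CNF form of G:
  S -> T0 B | T0 C | T2 A | a | c
  A -> T0 T1
  B -> T2 T1
  C -> T0 T2 | b
  T0 -> c
  T1 -> a
  T2 -> b

Fill CYK table bottom-up:
  cell(0,0) b: {C,T2}  orig:{C}
  cell(1,1) c: {S,T0}  orig:{S}
  cell(2,2) a: {S,T1}  orig:{S}
  cell(0,1) bc: ∅
  cell(1,2) ca: {A}
  cell(0,2) bca: {S}

S ∈ T[0,2] ⇒ YES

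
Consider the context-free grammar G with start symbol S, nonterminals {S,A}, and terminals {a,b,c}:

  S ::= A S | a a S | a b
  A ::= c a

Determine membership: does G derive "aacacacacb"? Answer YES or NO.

CNF form of G:
  S -> A S | T1 T2 | T1 X3
  A -> T0 T1
  T0 -> c
  T1 -> a
  T2 -> b
  X3 -> T1 S

CYK fill:
  [0..0]={T1}  "a"  orig:{}
  [1..1]={T1}  "a"  orig:{}
  [2..2]={T0}  "c"  orig:{}
  [3..3]={T1}  "a"  orig:{}
  [4..4]={T0}  "c"  orig:{}
  [5..5]={T1}  "a"  orig:{}
  [6..6]={T0}  "c"  orig:{}
  [7..7]={T1}  "a"  orig:{}
  [8..8]={T0}  "c"  orig:{}
  [9..9]={T2}  "b"  orig:{}
  [0..1]=∅  "aa"
  [1..2]=∅  "ac"
  [2..3]={A}  "ca"
  [3..4]=∅  "ac"
  [4..5]={A}  "ca"
  [5..6]=∅  "ac"
  [6..7]={A}  "ca"
  [7..8]=∅  "ac"
  [8..9]=∅  "cb"
  [0..2]=∅  "aac"
  [1..3]=∅  "aca"
  [2..4]=∅  "cac"
  [3..5]=∅  "aca"
  [4..6]=∅  "cac"
  [5..7]=∅  "aca"
  [6..8]=∅  "cac"
  [7..9]=∅  "acb"
  [0..3]=∅  "aaca"
  [1..4]=∅  "acac"
  [2..5]=∅  "caca"
  [3..6]=∅  "acac"
  [4..7]=∅  "caca"
  [5..8]=∅  "acac"
  [6..9]=∅  "cacb"
  [0..4]=∅  "aacac"
  [1..5]=∅  "acaca"
  [2..6]=∅  "cacac"
  [3..7]=∅  "acaca"
  [4..8]=∅  "cacac"
  [5..9]=∅  "acacb"
  [0..5]=∅  "aacaca"
  [1..6]=∅  "acacac"
  [2..7]=∅  "cacaca"
  [3..8]=∅  "acacac"
  [4..9]=∅  "cacacb"
  [0..6]=∅  "aacacac"
  [1..7]=∅  "acacaca"
  [2..8]=∅  "cacacac"
  [3..9]=∅  "acacacb"
  [0..7]=∅  "aacacaca"
  [1..8]=∅  "acacacac"
  [2..9]=∅  "cacacacb"
  [0..8]=∅  "aacacacac"
  [1..9]=∅  "acacacacb"
  [0..9]=∅  "aacacacacb"

S ∉ T[0,9] ⇒ NO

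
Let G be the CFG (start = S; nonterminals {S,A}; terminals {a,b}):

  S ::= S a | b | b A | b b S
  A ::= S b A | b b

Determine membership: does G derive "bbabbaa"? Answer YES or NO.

Convert to CNF:
  S -> S T1 | T0 A | T0 X3 | b
  A -> S X2 | T0 T0
  T0 -> b
  T1 -> a
  X2 -> T0 A
  X3 -> T0 S

Fill CYK table bottom-up:
  T[0,0] 'b' = {S,T0}  orig:{S}
  T[1,1] 'b' = {S,T0}  orig:{S}
  T[2,2] 'a' = {T1}  orig:{}
  T[3,3] 'b' = {S,T0}  orig:{S}
  T[4,4] 'b' = {S,T0}  orig:{S}
  T[5,5] 'a' = {T1}  orig:{}
  T[6,6] 'a' = {T1}  orig:{}
  T[0,1] 'bb' = {A,X3}  orig:{A}
  T[1,2] 'ba' = {S}
  T[2,3] 'ab' = ∅
  T[3,4] 'bb' = {A,X3}  orig:{A}
  T[4,5] 'ba' = {S}
  T[5,6] 'aa' = ∅
  T[0,2] 'bba' = {X3}  orig:{}
  T[1,3] 'bab' = ∅
  T[2,4] 'abb' = ∅
  T[3,5] 'bba' = {X3}  orig:{}
  T[4,6] 'baa' = {S}
  T[0,3] 'bbab' = ∅
  T[1,4] 'babb' = ∅
  T[2,5] 'abba' = ∅
  T[3,6] 'bbaa' = {X3}  orig:{}
  T[0,4] 'bbabb' = ∅
  T[1,5] 'babba' = ∅
  T[2,6] 'abbaa' = ∅
  T[0,5] 'bbabba' = ∅
  T[1,6] 'babbaa' = ∅
  T[0,6] 'bbabbaa' = ∅

S ∉ T[0,6] ⇒ NO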